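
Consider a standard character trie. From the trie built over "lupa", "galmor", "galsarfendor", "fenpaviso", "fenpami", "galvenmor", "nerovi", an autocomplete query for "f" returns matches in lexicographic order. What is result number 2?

Filter for "f…" and sort: "fenpami", "fenpaviso"
Position 2: fenpaviso

fenpaviso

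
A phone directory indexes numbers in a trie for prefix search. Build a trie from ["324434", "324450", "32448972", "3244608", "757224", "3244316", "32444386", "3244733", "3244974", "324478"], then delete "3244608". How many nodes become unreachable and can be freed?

After clearing the end-marker at "3244608", prune upward until reaching a node still needed by another word.
The suffix "608" (3 nodes) is used only by "3244608"; the node for "3244" still has the child "3", so pruning stops there.
Nodes removed: 3

3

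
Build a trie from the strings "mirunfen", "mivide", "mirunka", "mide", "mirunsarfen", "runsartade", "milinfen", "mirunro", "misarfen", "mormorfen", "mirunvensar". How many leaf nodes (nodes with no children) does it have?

Leaves are exactly the stored words that no other stored word extends.
Those words: "mide", "milinfen", "mirunfen", "mirunka", "mirunro", "mirunsarfen", "mirunvensar", "misarfen", "mivide", "mormorfen", "runsartade"
Leaf count: 11

11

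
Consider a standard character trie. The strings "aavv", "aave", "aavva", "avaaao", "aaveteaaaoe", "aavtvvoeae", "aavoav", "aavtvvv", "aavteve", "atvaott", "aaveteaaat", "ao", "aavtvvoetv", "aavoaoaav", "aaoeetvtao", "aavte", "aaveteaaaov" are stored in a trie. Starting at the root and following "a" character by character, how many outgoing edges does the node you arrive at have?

4

Follow the path "a" to its node, then look at its outgoing edges.
Characters that immediately follow "a" among the stored strings: {a, o, t, v}.
That node has 4 child edges.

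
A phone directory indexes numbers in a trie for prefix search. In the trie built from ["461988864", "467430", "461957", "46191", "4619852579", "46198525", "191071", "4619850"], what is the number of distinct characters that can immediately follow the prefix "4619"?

Walk "4619" from the root, arriving at one node.
Characters that immediately follow "4619" among the stored strings: {1, 5, 8}.
That node has 3 child edges.

3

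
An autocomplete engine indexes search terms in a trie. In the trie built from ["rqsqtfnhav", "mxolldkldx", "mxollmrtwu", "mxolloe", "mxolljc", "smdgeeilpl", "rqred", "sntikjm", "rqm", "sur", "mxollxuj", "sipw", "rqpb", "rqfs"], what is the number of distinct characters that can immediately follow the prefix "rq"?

5

Walk "rq" from the root, arriving at one node.
Characters that immediately follow "rq" among the stored strings: {f, m, p, r, s}.
That node has 5 child edges.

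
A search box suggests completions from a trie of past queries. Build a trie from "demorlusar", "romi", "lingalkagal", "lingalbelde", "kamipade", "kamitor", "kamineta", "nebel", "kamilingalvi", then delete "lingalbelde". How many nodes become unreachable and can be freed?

5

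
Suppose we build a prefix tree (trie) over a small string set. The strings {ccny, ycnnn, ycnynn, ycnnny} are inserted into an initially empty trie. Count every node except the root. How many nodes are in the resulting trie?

For each word, the new-node count is its length minus the longest prefix already in the trie:
  "ccny" → 4 new (c, c, n, y)
  "ycnnn" → 5 new (y, c, n, n, n)
  "ycnynn" → prefix "ycn" already present; 3 new (y, n, n)
  "ycnnny" → prefix "ycnnn" already present; 1 new (y)
Total nodes = 4 + 5 + 3 + 1 = 13

13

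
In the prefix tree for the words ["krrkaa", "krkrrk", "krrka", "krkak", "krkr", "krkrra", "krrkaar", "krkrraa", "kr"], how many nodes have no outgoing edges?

4

Leaves are exactly the stored words that no other stored word extends.
Those words: "krkak", "krkrraa", "krkrrk", "krrkaar"
Leaf count: 4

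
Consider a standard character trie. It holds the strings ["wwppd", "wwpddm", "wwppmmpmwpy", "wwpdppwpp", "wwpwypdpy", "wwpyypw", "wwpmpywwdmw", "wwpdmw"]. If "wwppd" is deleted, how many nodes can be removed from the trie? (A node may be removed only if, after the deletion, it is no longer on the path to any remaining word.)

Walk "wwppd" from the leaf back toward the root, removing each node that no remaining word uses.
The suffix "d" (1 node) is used only by "wwppd"; the node for "wwpp" still has the child "m", so pruning stops there.
Nodes removed: 1

1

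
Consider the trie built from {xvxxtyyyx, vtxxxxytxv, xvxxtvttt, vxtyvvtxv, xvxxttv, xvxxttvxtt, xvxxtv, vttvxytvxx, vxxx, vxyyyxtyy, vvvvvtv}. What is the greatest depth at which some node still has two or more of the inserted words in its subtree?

7

The deepest shared node is where two words last agree before diverging.
"xvxxttv" and "xvxxttvxtt" agree on "xvxxttv" (7 characters) before diverging; nothing deeper is shared.
Longest shared-prefix length: 7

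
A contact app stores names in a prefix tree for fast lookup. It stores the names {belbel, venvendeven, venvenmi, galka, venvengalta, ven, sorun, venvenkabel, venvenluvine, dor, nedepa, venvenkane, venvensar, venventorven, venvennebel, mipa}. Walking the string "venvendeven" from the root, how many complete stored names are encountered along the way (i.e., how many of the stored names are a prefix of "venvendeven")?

2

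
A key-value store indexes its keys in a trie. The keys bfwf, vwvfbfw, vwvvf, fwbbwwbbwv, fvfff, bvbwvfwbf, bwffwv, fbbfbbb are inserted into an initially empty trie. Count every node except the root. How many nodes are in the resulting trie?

46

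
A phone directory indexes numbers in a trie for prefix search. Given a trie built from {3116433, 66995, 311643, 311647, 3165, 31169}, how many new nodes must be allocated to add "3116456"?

Walking "3116456" from the root, the first 5 characters ("31164") follow existing edges; "5" is the first miss.
So 7 − 5 = 2 new nodes.

2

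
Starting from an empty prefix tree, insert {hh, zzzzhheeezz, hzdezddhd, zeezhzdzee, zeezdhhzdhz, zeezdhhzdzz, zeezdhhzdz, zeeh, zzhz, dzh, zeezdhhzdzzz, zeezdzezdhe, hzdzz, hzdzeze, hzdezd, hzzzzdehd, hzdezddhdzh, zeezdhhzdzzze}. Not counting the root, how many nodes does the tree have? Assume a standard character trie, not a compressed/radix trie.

Trace insertions, counting only characters that open a new branch:
  "hh" → 2 new (h, h)
  "zzzzhheeezz" → 11 new (z, z, z, z, h, h, e, e, e, z, z)
  "hzdezddhd" → prefix "h" already present; 8 new (z, d, e, z, d, d, h, d)
  "zeezhzdzee" → prefix "z" already present; 9 new (e, e, z, h, z, d, z, e, e)
  "zeezdhhzdhz" → prefix "zeez" already present; 7 new (d, h, h, z, d, h, z)
  "zeezdhhzdzz" → prefix "zeezdhhzd" already present; 2 new (z, z)
  "zeezdhhzdz" → prefix "zeezdhhzdz" already present; 0 new (none)
  "zeeh" → prefix "zee" already present; 1 new (h)
  "zzhz" → prefix "zz" already present; 2 new (h, z)
  "dzh" → 3 new (d, z, h)
  "zeezdhhzdzzz" → prefix "zeezdhhzdzz" already present; 1 new (z)
  "zeezdzezdhe" → prefix "zeezd" already present; 6 new (z, e, z, d, h, e)
  "hzdzz" → prefix "hzd" already present; 2 new (z, z)
  "hzdzeze" → prefix "hzdz" already present; 3 new (e, z, e)
  "hzdezd" → prefix "hzdezd" already present; 0 new (none)
  "hzzzzdehd" → prefix "hz" already present; 7 new (z, z, z, d, e, h, d)
  "hzdezddhdzh" → prefix "hzdezddhd" already present; 2 new (z, h)
  "zeezdhhzdzzze" → prefix "zeezdhhzdzzz" already present; 1 new (e)
Total nodes = 2 + 11 + 8 + 9 + 7 + 2 + 0 + 1 + 2 + 3 + 1 + 6 + 2 + 3 + 0 + 7 + 2 + 1 = 67

67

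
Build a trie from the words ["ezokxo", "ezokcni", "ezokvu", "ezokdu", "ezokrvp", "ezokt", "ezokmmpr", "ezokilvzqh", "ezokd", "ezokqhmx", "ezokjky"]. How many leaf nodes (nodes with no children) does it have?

10

Leaves are exactly the stored words that no other stored word extends.
Those words: "ezokcni", "ezokdu", "ezokilvzqh", "ezokjky", "ezokmmpr", "ezokqhmx", "ezokrvp", "ezokt", "ezokvu", "ezokxo"
Leaf count: 10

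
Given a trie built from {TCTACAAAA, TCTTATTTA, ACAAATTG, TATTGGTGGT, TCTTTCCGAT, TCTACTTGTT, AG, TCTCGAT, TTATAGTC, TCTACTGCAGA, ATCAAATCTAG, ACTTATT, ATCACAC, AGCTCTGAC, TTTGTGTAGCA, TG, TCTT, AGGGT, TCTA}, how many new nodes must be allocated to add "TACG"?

Walking "TACG" from the root, the first 2 characters ("TA") follow existing edges; "C" is the first miss.
So 4 − 2 = 2 new nodes.

2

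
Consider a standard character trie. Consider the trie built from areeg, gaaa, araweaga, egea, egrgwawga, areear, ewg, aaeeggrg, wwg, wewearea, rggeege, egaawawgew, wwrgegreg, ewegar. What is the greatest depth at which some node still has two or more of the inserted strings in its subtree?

The deepest shared node is where two words last agree before diverging.
"areear" and "areeg" agree on "aree" (4 characters) before diverging; nothing deeper is shared.
Longest shared-prefix length: 4

4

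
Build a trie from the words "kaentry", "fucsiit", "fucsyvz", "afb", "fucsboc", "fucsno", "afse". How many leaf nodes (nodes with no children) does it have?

Leaves are exactly the stored words that no other stored word extends.
Those words: "afb", "afse", "fucsboc", "fucsiit", "fucsno", "fucsyvz", "kaentry"
Leaf count: 7

7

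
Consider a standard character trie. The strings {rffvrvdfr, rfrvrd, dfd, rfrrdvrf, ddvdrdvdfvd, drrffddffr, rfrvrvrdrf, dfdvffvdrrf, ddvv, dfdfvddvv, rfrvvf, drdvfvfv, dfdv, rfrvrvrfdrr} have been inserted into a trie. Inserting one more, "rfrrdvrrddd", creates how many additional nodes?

4

Walking "rfrrdvrrddd" from the root, the first 7 characters ("rfrrdvr") follow existing edges; "r" is the first miss.
New nodes needed: |"rfrrdvrrddd"| − 7 = 11 − 7 = 4.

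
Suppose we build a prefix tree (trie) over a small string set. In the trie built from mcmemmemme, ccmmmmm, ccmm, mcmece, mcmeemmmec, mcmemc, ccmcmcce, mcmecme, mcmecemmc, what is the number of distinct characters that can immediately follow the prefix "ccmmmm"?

The children of the "ccmmmm" node are the distinct next characters among strings starting with "ccmmmm".
Characters that immediately follow "ccmmmm" among the stored strings: {m}.
That node has 1 child edge.

1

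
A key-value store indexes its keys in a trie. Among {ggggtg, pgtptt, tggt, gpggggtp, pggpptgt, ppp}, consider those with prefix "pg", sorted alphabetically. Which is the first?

pggpptgt

Words with prefix "pg", in lexicographic order: "pggpptgt", "pgtptt"
The 1st is pggpptgt.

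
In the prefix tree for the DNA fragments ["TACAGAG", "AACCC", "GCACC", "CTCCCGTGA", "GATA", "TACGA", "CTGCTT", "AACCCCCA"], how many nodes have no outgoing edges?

A leaf is a node with no children — equivalently, the end of a word that is not a proper prefix of any other stored word.
Those words: "AACCCCCA", "CTCCCGTGA", "CTGCTT", "GATA", "GCACC", "TACAGAG", "TACGA"
Leaf count: 7

7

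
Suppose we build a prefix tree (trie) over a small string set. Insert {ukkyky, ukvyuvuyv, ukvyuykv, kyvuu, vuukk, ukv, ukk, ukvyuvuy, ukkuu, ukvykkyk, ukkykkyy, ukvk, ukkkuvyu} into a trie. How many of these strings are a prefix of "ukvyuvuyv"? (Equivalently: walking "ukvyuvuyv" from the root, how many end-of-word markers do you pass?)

3

Check each prefix of "ukvyuvuyv" against the stored set — each match is an end-marker on the path.
Prefixes of the query that are stored words: "ukv", "ukvyuvuy", "ukvyuvuyv"
Count: 3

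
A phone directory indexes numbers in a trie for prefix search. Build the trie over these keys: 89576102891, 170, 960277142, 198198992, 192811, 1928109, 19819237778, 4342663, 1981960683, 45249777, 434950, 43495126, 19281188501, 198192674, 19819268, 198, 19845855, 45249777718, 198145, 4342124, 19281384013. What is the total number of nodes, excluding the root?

96

Trace insertions, counting only characters that open a new branch:
  "89576102891" → 11 new (8, 9, 5, 7, 6, 1, 0, 2, 8, 9, 1)
  "170" → 3 new (1, 7, 0)
  "960277142" → 9 new (9, 6, 0, 2, 7, 7, 1, 4, 2)
  "198198992" → prefix "1" already present; 8 new (9, 8, 1, 9, 8, 9, 9, 2)
  "192811" → prefix "19" already present; 4 new (2, 8, 1, 1)
  "1928109" → prefix "19281" already present; 2 new (0, 9)
  "19819237778" → prefix "19819" already present; 6 new (2, 3, 7, 7, 7, 8)
  "4342663" → 7 new (4, 3, 4, 2, 6, 6, 3)
  "1981960683" → prefix "19819" already present; 5 new (6, 0, 6, 8, 3)
  "45249777" → prefix "4" already present; 7 new (5, 2, 4, 9, 7, 7, 7)
  "434950" → prefix "434" already present; 3 new (9, 5, 0)
  "43495126" → prefix "43495" already present; 3 new (1, 2, 6)
  "19281188501" → prefix "192811" already present; 5 new (8, 8, 5, 0, 1)
  "198192674" → prefix "198192" already present; 3 new (6, 7, 4)
  "19819268" → prefix "1981926" already present; 1 new (8)
  "198" → prefix "198" already present; 0 new (none)
  "19845855" → prefix "198" already present; 5 new (4, 5, 8, 5, 5)
  "45249777718" → prefix "45249777" already present; 3 new (7, 1, 8)
  "198145" → prefix "1981" already present; 2 new (4, 5)
  "4342124" → prefix "4342" already present; 3 new (1, 2, 4)
  "19281384013" → prefix "19281" already present; 6 new (3, 8, 4, 0, 1, 3)
Total nodes = 11 + 3 + 9 + 8 + 4 + 2 + 6 + 7 + 5 + 7 + 3 + 3 + 5 + 3 + 1 + 0 + 5 + 3 + 2 + 3 + 6 = 96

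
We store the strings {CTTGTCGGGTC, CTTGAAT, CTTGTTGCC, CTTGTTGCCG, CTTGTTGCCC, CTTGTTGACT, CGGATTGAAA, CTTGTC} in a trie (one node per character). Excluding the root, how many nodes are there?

For each word, the new-node count is its length minus the longest prefix already in the trie:
  "CTTGTCGGGTC" → 11 new (C, T, T, G, T, C, G, G, G, T, C)
  "CTTGAAT" → prefix "CTTG" already present; 3 new (A, A, T)
  "CTTGTTGCC" → prefix "CTTGT" already present; 4 new (T, G, C, C)
  "CTTGTTGCCG" → prefix "CTTGTTGCC" already present; 1 new (G)
  "CTTGTTGCCC" → prefix "CTTGTTGCC" already present; 1 new (C)
  "CTTGTTGACT" → prefix "CTTGTTG" already present; 3 new (A, C, T)
  "CGGATTGAAA" → prefix "C" already present; 9 new (G, G, A, T, T, G, A, A, A)
  "CTTGTC" → prefix "CTTGTC" already present; 0 new (none)
Total nodes = 11 + 3 + 4 + 1 + 1 + 3 + 9 + 0 = 32

32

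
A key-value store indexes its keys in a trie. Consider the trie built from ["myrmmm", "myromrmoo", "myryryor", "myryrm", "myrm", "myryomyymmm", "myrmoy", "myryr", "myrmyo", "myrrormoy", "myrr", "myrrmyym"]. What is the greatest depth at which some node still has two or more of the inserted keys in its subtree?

5

Equivalently: take the maximum, over all pairs, of their longest common prefix length.
"myryr" and "myryrm" agree on "myryr" (5 characters) before diverging; nothing deeper is shared.
Longest shared-prefix length: 5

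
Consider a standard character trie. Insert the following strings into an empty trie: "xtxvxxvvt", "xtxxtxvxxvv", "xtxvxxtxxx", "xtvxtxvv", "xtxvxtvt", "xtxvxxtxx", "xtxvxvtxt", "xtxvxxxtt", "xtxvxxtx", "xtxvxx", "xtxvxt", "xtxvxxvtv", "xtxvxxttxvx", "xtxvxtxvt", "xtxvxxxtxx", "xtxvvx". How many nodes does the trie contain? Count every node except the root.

For each word, the new-node count is its length minus the longest prefix already in the trie:
  "xtxvxxvvt" → 9 new (x, t, x, v, x, x, v, v, t)
  "xtxxtxvxxvv" → prefix "xtx" already present; 8 new (x, t, x, v, x, x, v, v)
  "xtxvxxtxxx" → prefix "xtxvxx" already present; 4 new (t, x, x, x)
  "xtvxtxvv" → prefix "xt" already present; 6 new (v, x, t, x, v, v)
  "xtxvxtvt" → prefix "xtxvx" already present; 3 new (t, v, t)
  "xtxvxxtxx" → prefix "xtxvxxtxx" already present; 0 new (none)
  "xtxvxvtxt" → prefix "xtxvx" already present; 4 new (v, t, x, t)
  "xtxvxxxtt" → prefix "xtxvxx" already present; 3 new (x, t, t)
  "xtxvxxtx" → prefix "xtxvxxtx" already present; 0 new (none)
  "xtxvxx" → prefix "xtxvxx" already present; 0 new (none)
  "xtxvxt" → prefix "xtxvxt" already present; 0 new (none)
  "xtxvxxvtv" → prefix "xtxvxxv" already present; 2 new (t, v)
  "xtxvxxttxvx" → prefix "xtxvxxt" already present; 4 new (t, x, v, x)
  "xtxvxtxvt" → prefix "xtxvxt" already present; 3 new (x, v, t)
  "xtxvxxxtxx" → prefix "xtxvxxxt" already present; 2 new (x, x)
  "xtxvvx" → prefix "xtxv" already present; 2 new (v, x)
Total nodes = 9 + 8 + 4 + 6 + 3 + 0 + 4 + 3 + 0 + 0 + 0 + 2 + 4 + 3 + 2 + 2 = 50

50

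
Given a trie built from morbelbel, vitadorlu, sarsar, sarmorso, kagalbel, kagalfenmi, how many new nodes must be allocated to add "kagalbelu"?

Walking "kagalbelu" from the root, the first 8 characters ("kagalbel") follow existing edges; "u" is the first miss.
So 9 − 8 = 1 new nodes.

1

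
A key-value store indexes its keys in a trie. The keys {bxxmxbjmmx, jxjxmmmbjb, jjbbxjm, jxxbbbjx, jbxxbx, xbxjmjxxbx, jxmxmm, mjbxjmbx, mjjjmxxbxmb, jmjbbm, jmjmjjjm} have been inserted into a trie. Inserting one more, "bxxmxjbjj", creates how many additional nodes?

4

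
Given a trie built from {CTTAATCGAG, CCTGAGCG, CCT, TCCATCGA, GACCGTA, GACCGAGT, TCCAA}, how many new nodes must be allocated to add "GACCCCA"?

3

Walking "GACCCCA" from the root, the first 4 characters ("GACC") follow existing edges; "C" is the first miss.
So 7 − 4 = 3 new nodes.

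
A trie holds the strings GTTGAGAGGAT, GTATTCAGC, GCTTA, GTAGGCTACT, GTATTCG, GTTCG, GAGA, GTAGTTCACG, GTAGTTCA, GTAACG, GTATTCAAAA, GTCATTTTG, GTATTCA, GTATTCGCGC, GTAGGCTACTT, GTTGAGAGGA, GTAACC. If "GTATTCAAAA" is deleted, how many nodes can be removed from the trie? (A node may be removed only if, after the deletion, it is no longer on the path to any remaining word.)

3

After clearing the end-marker at "GTATTCAAAA", prune upward until reaching a node still needed by another word.
The suffix "AAA" (3 nodes) is used only by "GTATTCAAAA"; the node for "GTATTCA" still has the child "G", so pruning stops there.
Nodes removed: 3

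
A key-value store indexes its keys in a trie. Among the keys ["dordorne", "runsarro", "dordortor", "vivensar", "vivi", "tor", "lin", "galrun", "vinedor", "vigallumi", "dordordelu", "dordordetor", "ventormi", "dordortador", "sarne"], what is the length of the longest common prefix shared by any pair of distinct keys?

8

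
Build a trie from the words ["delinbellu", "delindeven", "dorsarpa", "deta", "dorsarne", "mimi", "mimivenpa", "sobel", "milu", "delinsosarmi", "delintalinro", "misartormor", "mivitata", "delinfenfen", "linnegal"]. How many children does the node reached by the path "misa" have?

The children of the "misa" node are the distinct next characters among strings starting with "misa".
Distinct next characters after "misa": r.
That node has 1 child edge.

1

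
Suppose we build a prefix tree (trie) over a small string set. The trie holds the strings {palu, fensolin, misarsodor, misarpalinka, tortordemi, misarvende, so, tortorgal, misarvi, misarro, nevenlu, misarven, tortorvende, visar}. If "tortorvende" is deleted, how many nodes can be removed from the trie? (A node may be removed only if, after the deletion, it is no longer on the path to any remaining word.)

5

After clearing the end-marker at "tortorvende", prune upward until reaching a node still needed by another word.
The suffix "vende" (5 nodes) is used only by "tortorvende"; the node for "tortor" still has the child "d", so pruning stops there.
Nodes removed: 5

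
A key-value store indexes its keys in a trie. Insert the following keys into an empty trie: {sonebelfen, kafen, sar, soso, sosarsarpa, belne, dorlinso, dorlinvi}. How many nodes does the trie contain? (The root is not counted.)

Count nodes per top-level branch (shared prefixes stored once):
  'b'-branch (belne): 5 nodes
  'd'-branch (dorlinso, dorlinvi): 10 nodes
  'k'-branch (kafen): 5 nodes
  's'-branch (sar, sonebelfen, sosarsarpa, soso): 21 nodes
Sum: 41

41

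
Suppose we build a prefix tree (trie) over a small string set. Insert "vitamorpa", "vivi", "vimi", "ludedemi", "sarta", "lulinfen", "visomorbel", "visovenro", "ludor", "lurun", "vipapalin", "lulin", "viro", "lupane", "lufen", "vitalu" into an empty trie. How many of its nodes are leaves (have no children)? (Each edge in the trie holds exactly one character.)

Leaves are exactly the stored words that no other stored word extends.
Those words: "ludedemi", "ludor", "lufen", "lulinfen", "lupane", "lurun", "sarta", "vimi", "vipapalin", "viro", "visomorbel", "visovenro", "vitalu", "vitamorpa", "vivi"
Leaf count: 15

15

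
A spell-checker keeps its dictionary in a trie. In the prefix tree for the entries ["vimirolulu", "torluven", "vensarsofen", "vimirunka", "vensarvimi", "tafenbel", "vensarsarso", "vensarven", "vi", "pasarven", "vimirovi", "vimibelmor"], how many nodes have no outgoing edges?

Leaves are exactly the stored words that no other stored word extends.
Those words: "pasarven", "tafenbel", "torluven", "vensarsarso", "vensarsofen", "vensarven", "vensarvimi", "vimibelmor", "vimirolulu", "vimirovi", "vimirunka"
Leaf count: 11

11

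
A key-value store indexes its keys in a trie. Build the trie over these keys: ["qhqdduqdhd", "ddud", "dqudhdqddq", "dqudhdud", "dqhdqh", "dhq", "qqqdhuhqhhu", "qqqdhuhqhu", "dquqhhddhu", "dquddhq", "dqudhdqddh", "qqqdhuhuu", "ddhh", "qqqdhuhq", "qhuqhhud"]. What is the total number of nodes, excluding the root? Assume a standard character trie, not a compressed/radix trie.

63

Count nodes per top-level branch (shared prefixes stored once):
  'd'-branch (ddhh, ddud, dhq, dqhdqh, dquddhq, dqudhdqddh, dqudhdqddq, dqudhdud, dquqhhddhu): 34 nodes
  'q'-branch (qhqdduqdhd, qhuqhhud, qqqdhuhq, qqqdhuhqhhu, qqqdhuhqhu, qqqdhuhuu): 29 nodes
Sum: 63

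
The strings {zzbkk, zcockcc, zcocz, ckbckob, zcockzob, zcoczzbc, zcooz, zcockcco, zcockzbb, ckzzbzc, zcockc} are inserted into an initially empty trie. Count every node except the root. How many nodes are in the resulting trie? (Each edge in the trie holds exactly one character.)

35

Insert word by word; a character creates a node only if that edge doesn't already exist:
  "zzbkk" → 5 new (z, z, b, k, k)
  "zcockcc" → prefix "z" already present; 6 new (c, o, c, k, c, c)
  "zcocz" → prefix "zcoc" already present; 1 new (z)
  "ckbckob" → 7 new (c, k, b, c, k, o, b)
  "zcockzob" → prefix "zcock" already present; 3 new (z, o, b)
  "zcoczzbc" → prefix "zcocz" already present; 3 new (z, b, c)
  "zcooz" → prefix "zco" already present; 2 new (o, z)
  "zcockcco" → prefix "zcockcc" already present; 1 new (o)
  "zcockzbb" → prefix "zcockz" already present; 2 new (b, b)
  "ckzzbzc" → prefix "ck" already present; 5 new (z, z, b, z, c)
  "zcockc" → prefix "zcockc" already present; 0 new (none)
Total nodes = 5 + 6 + 1 + 7 + 3 + 3 + 2 + 1 + 2 + 5 + 0 = 35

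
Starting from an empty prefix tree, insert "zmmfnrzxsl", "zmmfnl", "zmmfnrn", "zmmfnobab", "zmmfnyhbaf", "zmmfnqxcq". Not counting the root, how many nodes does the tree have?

25

Trie structure (* marks end of a word):
(root)
└─ z
   └─ m
      └─ m
         └─ f
            └─ n
               ├─ l *
               ├─ o
               │  └─ b
               │     └─ a
               │        └─ b *
               ├─ q
               │  └─ x
               │     └─ c
               │        └─ q *
               ├─ r
               │  ├─ n *
               │  └─ z
               │     └─ x
               │        └─ s
               │           └─ l *
               └─ y
                  └─ h
                     └─ b
                        └─ a
                           └─ f *
Counting every labelled node above: 25.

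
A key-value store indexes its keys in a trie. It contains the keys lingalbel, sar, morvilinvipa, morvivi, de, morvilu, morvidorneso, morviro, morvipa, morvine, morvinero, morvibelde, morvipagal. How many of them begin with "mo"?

10

Filter for entries beginning with "mo":
Words under "mo": morvibelde, morvidorneso, morvilinvipa, morvilu, morvine, morvinero, morvipa, morvipagal, morviro, morvivi
Count: 10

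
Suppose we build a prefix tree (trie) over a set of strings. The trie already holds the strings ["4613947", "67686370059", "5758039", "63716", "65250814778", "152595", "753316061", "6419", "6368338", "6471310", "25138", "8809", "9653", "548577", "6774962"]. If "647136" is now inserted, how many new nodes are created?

1

The longest prefix of "647136" already in the trie is "64713" (length 5).
Each of the 1 remaining characters creates one node.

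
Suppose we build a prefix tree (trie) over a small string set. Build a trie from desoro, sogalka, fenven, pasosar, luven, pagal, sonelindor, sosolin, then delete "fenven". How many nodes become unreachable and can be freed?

Walk "fenven" from the leaf back toward the root, removing each node that no remaining word uses.
No other word shares any prefix with "fenven", so all 6 of its nodes go.
Nodes removed: 6

6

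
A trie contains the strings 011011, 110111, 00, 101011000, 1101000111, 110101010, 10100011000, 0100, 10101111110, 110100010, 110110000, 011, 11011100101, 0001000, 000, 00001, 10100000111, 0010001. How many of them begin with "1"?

10

Walk to "1"; the words in its subtree are exactly those with that prefix.
Words under "1": 10100000111, 10100011000, 101011000, 10101111110, 110100010, 1101000111, 110101010, 110110000, 110111, 11011100101
Count: 10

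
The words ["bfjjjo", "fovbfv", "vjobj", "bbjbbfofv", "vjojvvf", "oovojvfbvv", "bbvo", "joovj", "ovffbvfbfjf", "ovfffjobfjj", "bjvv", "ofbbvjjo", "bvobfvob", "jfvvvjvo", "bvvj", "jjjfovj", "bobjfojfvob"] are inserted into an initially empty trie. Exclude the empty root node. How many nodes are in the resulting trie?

Trace insertions, counting only characters that open a new branch:
  "bfjjjo" → 6 new (b, f, j, j, j, o)
  "fovbfv" → 6 new (f, o, v, b, f, v)
  "vjobj" → 5 new (v, j, o, b, j)
  "bbjbbfofv" → prefix "b" already present; 8 new (b, j, b, b, f, o, f, v)
  "vjojvvf" → prefix "vjo" already present; 4 new (j, v, v, f)
  "oovojvfbvv" → 10 new (o, o, v, o, j, v, f, b, v, v)
  "bbvo" → prefix "bb" already present; 2 new (v, o)
  "joovj" → 5 new (j, o, o, v, j)
  "ovffbvfbfjf" → prefix "o" already present; 10 new (v, f, f, b, v, f, b, f, j, f)
  "ovfffjobfjj" → prefix "ovff" already present; 7 new (f, j, o, b, f, j, j)
  "bjvv" → prefix "b" already present; 3 new (j, v, v)
  "ofbbvjjo" → prefix "o" already present; 7 new (f, b, b, v, j, j, o)
  "bvobfvob" → prefix "b" already present; 7 new (v, o, b, f, v, o, b)
  "jfvvvjvo" → prefix "j" already present; 7 new (f, v, v, v, j, v, o)
  "bvvj" → prefix "bv" already present; 2 new (v, j)
  "jjjfovj" → prefix "j" already present; 6 new (j, j, f, o, v, j)
  "bobjfojfvob" → prefix "b" already present; 10 new (o, b, j, f, o, j, f, v, o, b)
Total nodes = 6 + 6 + 5 + 8 + 4 + 10 + 2 + 5 + 10 + 7 + 3 + 7 + 7 + 7 + 2 + 6 + 10 = 105

105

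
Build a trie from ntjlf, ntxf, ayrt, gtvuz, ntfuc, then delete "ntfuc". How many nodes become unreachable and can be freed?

After clearing the end-marker at "ntfuc", prune upward until reaching a node still needed by another word.
The suffix "fuc" (3 nodes) is used only by "ntfuc"; the node for "nt" still has the child "j", so pruning stops there.
Nodes removed: 3

3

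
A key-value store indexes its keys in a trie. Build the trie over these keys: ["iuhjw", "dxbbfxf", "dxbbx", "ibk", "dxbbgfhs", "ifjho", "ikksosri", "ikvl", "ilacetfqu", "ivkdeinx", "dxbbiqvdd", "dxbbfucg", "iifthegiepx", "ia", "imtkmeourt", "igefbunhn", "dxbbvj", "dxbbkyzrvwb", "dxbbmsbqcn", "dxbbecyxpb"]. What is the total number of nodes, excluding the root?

104

Trace insertions, counting only characters that open a new branch:
  "iuhjw" → 5 new (i, u, h, j, w)
  "dxbbfxf" → 7 new (d, x, b, b, f, x, f)
  "dxbbx" → prefix "dxbb" already present; 1 new (x)
  "ibk" → prefix "i" already present; 2 new (b, k)
  "dxbbgfhs" → prefix "dxbb" already present; 4 new (g, f, h, s)
  "ifjho" → prefix "i" already present; 4 new (f, j, h, o)
  "ikksosri" → prefix "i" already present; 7 new (k, k, s, o, s, r, i)
  "ikvl" → prefix "ik" already present; 2 new (v, l)
  "ilacetfqu" → prefix "i" already present; 8 new (l, a, c, e, t, f, q, u)
  "ivkdeinx" → prefix "i" already present; 7 new (v, k, d, e, i, n, x)
  "dxbbiqvdd" → prefix "dxbb" already present; 5 new (i, q, v, d, d)
  "dxbbfucg" → prefix "dxbbf" already present; 3 new (u, c, g)
  "iifthegiepx" → prefix "i" already present; 10 new (i, f, t, h, e, g, i, e, p, x)
  "ia" → prefix "i" already present; 1 new (a)
  "imtkmeourt" → prefix "i" already present; 9 new (m, t, k, m, e, o, u, r, t)
  "igefbunhn" → prefix "i" already present; 8 new (g, e, f, b, u, n, h, n)
  "dxbbvj" → prefix "dxbb" already present; 2 new (v, j)
  "dxbbkyzrvwb" → prefix "dxbb" already present; 7 new (k, y, z, r, v, w, b)
  "dxbbmsbqcn" → prefix "dxbb" already present; 6 new (m, s, b, q, c, n)
  "dxbbecyxpb" → prefix "dxbb" already present; 6 new (e, c, y, x, p, b)
Total nodes = 5 + 7 + 1 + 2 + 4 + 4 + 7 + 2 + 8 + 7 + 5 + 3 + 10 + 1 + 9 + 8 + 2 + 7 + 6 + 6 = 104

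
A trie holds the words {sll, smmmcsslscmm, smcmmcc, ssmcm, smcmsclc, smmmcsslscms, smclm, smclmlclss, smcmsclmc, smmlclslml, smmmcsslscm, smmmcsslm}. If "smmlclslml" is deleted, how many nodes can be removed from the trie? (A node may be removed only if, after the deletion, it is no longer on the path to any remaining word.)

7

A node on "smmlclslml"'s path can go only if nothing else ends at it or branches off below it.
The suffix "lclslml" (7 nodes) is used only by "smmlclslml"; the node for "smm" still has the child "m", so pruning stops there.
Nodes removed: 7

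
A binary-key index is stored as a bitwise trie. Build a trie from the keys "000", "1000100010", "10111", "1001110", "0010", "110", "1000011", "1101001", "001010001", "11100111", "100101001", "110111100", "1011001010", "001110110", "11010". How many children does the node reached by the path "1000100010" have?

Follow the path "1000100010" to its node, then look at its outgoing edges.
No stored string extends past "1000100010".
That node has 0 child edges.

0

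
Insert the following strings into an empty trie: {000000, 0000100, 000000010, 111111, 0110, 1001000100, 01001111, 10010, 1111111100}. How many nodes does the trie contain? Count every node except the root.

40

Count nodes per top-level branch (shared prefixes stored once):
  '0'-branch (000000, 000000010, 0000100, 01001111, 0110): 21 nodes
  '1'-branch (10010, 1001000100, 111111, 1111111100): 19 nodes
Sum: 40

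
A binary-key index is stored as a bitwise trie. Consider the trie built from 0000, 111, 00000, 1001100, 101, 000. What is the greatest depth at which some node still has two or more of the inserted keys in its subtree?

4

Equivalently: take the maximum, over all pairs, of their longest common prefix length.
e.g. "0000" and "00000" share the prefix "0000" of length 4; no pair shares a longer one.
Longest shared-prefix length: 4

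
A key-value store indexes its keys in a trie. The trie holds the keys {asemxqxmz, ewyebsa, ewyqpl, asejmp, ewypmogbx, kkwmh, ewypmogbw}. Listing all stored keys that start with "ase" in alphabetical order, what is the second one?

Filter for "ase…" and sort: "asejmp", "asemxqxmz"
Position 2: asemxqxmz

asemxqxmz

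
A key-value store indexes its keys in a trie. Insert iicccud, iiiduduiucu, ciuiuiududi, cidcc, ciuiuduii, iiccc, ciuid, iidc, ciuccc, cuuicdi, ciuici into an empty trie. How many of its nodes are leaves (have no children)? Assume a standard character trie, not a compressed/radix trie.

Leaves are exactly the stored words that no other stored word extends.
Those words: "cidcc", "ciuccc", "ciuici", "ciuid", "ciuiuduii", "ciuiuiududi", "cuuicdi", "iicccud", "iidc", "iiiduduiucu"
Leaf count: 10

10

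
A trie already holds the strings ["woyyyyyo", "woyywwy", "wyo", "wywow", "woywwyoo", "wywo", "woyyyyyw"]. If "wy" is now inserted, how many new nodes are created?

0

"wy" is already a full path in the trie; only an end-marker is added.
No new nodes are needed: 0.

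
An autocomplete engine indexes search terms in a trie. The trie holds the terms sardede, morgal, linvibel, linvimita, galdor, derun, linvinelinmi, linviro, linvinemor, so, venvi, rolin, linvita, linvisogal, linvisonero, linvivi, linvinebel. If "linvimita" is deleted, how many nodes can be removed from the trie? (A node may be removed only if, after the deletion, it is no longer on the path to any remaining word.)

4

Walk "linvimita" from the leaf back toward the root, removing each node that no remaining word uses.
The suffix "mita" (4 nodes) is used only by "linvimita"; the node for "linvi" still has the child "b", so pruning stops there.
Nodes removed: 4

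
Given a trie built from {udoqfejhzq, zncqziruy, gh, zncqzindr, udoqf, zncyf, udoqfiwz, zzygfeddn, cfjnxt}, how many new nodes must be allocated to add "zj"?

"z" is already a path in the trie; the remaining "j" must be added.
So 2 − 1 = 1 new nodes.

1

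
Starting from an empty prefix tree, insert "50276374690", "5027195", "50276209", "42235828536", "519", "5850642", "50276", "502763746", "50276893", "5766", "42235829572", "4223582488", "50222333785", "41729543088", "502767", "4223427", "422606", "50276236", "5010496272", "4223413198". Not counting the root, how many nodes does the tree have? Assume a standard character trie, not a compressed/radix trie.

89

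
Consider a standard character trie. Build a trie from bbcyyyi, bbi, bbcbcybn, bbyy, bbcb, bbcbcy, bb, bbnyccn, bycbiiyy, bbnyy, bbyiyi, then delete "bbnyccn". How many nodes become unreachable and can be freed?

3

A node on "bbnyccn"'s path can go only if nothing else ends at it or branches off below it.
The suffix "ccn" (3 nodes) is used only by "bbnyccn"; the node for "bbny" still has the child "y", so pruning stops there.
Nodes removed: 3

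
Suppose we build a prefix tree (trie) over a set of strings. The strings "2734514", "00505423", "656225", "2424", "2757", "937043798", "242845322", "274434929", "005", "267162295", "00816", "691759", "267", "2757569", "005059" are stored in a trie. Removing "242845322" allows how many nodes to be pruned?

A node on "242845322"'s path can go only if nothing else ends at it or branches off below it.
The suffix "845322" (6 nodes) is used only by "242845322"; the node for "242" still has the child "4", so pruning stops there.
Nodes removed: 6

6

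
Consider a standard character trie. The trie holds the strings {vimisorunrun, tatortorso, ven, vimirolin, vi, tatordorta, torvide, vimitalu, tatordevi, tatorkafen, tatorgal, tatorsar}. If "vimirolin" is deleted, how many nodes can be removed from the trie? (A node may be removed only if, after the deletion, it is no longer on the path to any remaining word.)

5

A node on "vimirolin"'s path can go only if nothing else ends at it or branches off below it.
The suffix "rolin" (5 nodes) is used only by "vimirolin"; the node for "vimi" still has the child "s", so pruning stops there.
Nodes removed: 5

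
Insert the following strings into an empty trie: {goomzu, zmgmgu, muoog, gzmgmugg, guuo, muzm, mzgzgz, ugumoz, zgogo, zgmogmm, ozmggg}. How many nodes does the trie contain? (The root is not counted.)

Insert word by word; a character creates a node only if that edge doesn't already exist:
  "goomzu" → 6 new (g, o, o, m, z, u)
  "zmgmgu" → 6 new (z, m, g, m, g, u)
  "muoog" → 5 new (m, u, o, o, g)
  "gzmgmugg" → prefix "g" already present; 7 new (z, m, g, m, u, g, g)
  "guuo" → prefix "g" already present; 3 new (u, u, o)
  "muzm" → prefix "mu" already present; 2 new (z, m)
  "mzgzgz" → prefix "m" already present; 5 new (z, g, z, g, z)
  "ugumoz" → 6 new (u, g, u, m, o, z)
  "zgogo" → prefix "z" already present; 4 new (g, o, g, o)
  "zgmogmm" → prefix "zg" already present; 5 new (m, o, g, m, m)
  "ozmggg" → 6 new (o, z, m, g, g, g)
Total nodes = 6 + 6 + 5 + 7 + 3 + 2 + 5 + 6 + 4 + 5 + 6 = 55

55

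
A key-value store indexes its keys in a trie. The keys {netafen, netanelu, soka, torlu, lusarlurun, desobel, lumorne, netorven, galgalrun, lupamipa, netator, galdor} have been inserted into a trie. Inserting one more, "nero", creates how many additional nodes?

2

"ne" is already a path in the trie; the remaining "ro" must be added.
So 4 − 2 = 2 new nodes.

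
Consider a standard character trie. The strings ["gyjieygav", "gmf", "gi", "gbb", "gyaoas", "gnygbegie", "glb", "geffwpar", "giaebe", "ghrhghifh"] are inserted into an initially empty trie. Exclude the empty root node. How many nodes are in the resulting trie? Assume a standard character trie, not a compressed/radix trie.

47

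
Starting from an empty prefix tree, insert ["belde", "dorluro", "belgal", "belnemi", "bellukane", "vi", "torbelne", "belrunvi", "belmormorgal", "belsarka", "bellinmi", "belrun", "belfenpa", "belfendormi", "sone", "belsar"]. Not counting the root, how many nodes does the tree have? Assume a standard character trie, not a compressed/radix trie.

Insert word by word; a character creates a node only if that edge doesn't already exist:
  "belde" → 5 new (b, e, l, d, e)
  "dorluro" → 7 new (d, o, r, l, u, r, o)
  "belgal" → prefix "bel" already present; 3 new (g, a, l)
  "belnemi" → prefix "bel" already present; 4 new (n, e, m, i)
  "bellukane" → prefix "bel" already present; 6 new (l, u, k, a, n, e)
  "vi" → 2 new (v, i)
  "torbelne" → 8 new (t, o, r, b, e, l, n, e)
  "belrunvi" → prefix "bel" already present; 5 new (r, u, n, v, i)
  "belmormorgal" → prefix "bel" already present; 9 new (m, o, r, m, o, r, g, a, l)
  "belsarka" → prefix "bel" already present; 5 new (s, a, r, k, a)
  "bellinmi" → prefix "bell" already present; 4 new (i, n, m, i)
  "belrun" → prefix "belrun" already present; 0 new (none)
  "belfenpa" → prefix "bel" already present; 5 new (f, e, n, p, a)
  "belfendormi" → prefix "belfen" already present; 5 new (d, o, r, m, i)
  "sone" → 4 new (s, o, n, e)
  "belsar" → prefix "belsar" already present; 0 new (none)
Total nodes = 5 + 7 + 3 + 4 + 6 + 2 + 8 + 5 + 9 + 5 + 4 + 0 + 5 + 5 + 4 + 0 = 72

72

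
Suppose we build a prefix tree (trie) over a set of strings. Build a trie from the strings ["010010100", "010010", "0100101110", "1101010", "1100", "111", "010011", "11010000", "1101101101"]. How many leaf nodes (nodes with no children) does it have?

8

Leaves are exactly the stored words that no other stored word extends.
Those words: "010010100", "0100101110", "010011", "1100", "11010000", "1101010", "1101101101", "111"
Leaf count: 8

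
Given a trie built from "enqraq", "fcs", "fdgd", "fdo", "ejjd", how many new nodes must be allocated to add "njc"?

3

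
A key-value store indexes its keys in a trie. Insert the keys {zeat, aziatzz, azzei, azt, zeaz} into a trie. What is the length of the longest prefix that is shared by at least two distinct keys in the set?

3

Equivalently: take the maximum, over all pairs, of their longest common prefix length.
"zeat" and "zeaz" agree on "zea" (3 characters) before diverging; nothing deeper is shared.
Longest shared-prefix length: 3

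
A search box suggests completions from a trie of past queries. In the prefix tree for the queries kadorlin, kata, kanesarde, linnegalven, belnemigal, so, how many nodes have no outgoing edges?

6

A leaf is a node with no children — equivalently, the end of a word that is not a proper prefix of any other stored word.
Those words: "belnemigal", "kadorlin", "kanesarde", "kata", "linnegalven", "so"
Leaf count: 6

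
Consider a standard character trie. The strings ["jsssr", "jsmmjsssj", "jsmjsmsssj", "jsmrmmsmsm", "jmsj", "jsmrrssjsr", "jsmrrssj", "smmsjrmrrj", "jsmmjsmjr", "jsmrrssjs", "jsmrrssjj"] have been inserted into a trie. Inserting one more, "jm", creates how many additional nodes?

Every character of "jm" already lies on an existing path (it is a prefix of some stored word).
No new nodes are needed: 0.

0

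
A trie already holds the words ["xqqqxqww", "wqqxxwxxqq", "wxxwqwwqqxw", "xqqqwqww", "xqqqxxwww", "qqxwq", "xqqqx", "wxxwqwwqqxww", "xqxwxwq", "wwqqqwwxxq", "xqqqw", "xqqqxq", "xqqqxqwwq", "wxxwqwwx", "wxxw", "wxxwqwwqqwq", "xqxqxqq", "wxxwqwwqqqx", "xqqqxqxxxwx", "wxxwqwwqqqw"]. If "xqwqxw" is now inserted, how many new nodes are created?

Walking "xqwqxw" from the root, the first 2 characters ("xq") follow existing edges; "w" is the first miss.
New nodes needed: |"xqwqxw"| − 2 = 6 − 2 = 4.

4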